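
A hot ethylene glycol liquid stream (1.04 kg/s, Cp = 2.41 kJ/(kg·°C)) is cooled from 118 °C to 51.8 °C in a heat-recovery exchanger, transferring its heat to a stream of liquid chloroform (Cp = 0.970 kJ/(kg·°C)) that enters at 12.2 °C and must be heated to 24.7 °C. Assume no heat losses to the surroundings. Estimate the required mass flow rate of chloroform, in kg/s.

Heat released by hot stream: Q = 1.04 × 2.41 × (118 − 51.8) = 165.92 kJ/s
Energy balance on cold side (adiabatic exchanger): Q = ṁ_c·Cp_c·(T_c,out − T_c,in)
ṁ_c = 165.92 / [0.970 × (24.7 − 12.2)] = 13.684 kg/s

ṁ_c = 13.7 kg/s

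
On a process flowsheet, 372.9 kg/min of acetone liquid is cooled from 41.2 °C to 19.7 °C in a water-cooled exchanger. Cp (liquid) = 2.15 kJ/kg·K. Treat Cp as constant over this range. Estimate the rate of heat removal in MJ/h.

Q = ṁ·Cp·ΔT = 372.9 × 2.15 × (19.7 − 41.2) = -17237 kJ/min
Converting: 17237 / 60 s = 287.29 kW
Cooling duty = 1034.2 MJ/h

Q_c = 1030 MJ/h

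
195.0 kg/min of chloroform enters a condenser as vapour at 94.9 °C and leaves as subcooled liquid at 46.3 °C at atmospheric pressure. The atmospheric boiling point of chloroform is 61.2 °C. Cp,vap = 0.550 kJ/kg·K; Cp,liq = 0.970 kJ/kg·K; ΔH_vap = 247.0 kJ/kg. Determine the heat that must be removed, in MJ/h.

vapour 94.9→61.2 °C: -18.535 kJ/kg
condensation at 61.2 °C: -247 kJ/kg
liquid 61.2→46.3 °C: -14.453 kJ/kg
Δh = -18.535 + -247 + -14.453 = -279.99 kJ/kg
Q = ṁ·Δh = 195.0 kg/min × -279.99 kJ/kg = -54598 kJ/min
|Q| = 909.96 kW = 3275.9 MJ/h

Q_c = 3280 MJ/h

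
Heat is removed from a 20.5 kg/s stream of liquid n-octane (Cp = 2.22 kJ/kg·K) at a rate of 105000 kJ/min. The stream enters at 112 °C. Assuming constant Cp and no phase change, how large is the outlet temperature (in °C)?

T_out = 73.5 °C

Q = 105000 kJ/min = 1750 kJ/s
ΔT = Q/(ṁ·Cp) = 1750/(20.5×2.22) = 38.453 K
T_out = 112 − 38.453 = 73.547 °C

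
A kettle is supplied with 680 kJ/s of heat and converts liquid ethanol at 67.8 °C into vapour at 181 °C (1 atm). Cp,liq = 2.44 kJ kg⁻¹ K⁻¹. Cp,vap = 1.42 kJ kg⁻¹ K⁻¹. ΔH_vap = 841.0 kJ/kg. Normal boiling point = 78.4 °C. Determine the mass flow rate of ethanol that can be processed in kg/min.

ṁ = 40.3 kg/min

Δh = 2.44×(78.4−67.8) + 841.0 + 1.42×(181−78.4) = 1012.6 kJ/kg
Q = 680 kJ/s = 680 kJ/s = 40800 kJ/min
ṁ = Q/Δh = 40800 / 1012.6 = 40.294 kg/min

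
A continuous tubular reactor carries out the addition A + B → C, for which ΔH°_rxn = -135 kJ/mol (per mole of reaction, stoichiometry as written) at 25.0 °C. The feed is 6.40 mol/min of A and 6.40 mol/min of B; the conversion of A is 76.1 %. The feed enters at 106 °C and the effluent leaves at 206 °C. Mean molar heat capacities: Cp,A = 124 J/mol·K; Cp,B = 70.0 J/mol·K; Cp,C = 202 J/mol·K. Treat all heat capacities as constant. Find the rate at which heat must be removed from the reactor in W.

Extent of reaction ξ = 0.761 × 6.40 = 4.8704 mol/min
Reaction term: ξ·ΔH°_rxn = 4.8704 × -135 = -657.5 kJ/min
Sensible, feed 106→25 °C: -100.57 kJ/min
Outlet flows (mol/min): A 1.5296, B 1.5296, C 4.8704
Sensible, products 25→206 °C: 231.78 kJ/min
Q = ΔH = -526.29 kJ/min = -8.7715 kW
Heat removed = 8771.5 W

Q_out = 8770 W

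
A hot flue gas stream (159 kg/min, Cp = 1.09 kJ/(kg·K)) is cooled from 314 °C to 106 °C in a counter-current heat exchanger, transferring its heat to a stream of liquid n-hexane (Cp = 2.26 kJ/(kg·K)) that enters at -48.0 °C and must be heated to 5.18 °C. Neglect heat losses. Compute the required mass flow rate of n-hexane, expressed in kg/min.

Heat released by hot stream: Q = 159 × 1.09 × (314 − 106) = 36048 kJ/min
Energy balance on cold side (adiabatic exchanger): Q = ṁ_c·Cp_c·(T_c,out − T_c,in)
ṁ_c = 36048 / [2.26 × (5.18 − -48.0)] = 299.94 kg/min

ṁ_c = 300 kg/min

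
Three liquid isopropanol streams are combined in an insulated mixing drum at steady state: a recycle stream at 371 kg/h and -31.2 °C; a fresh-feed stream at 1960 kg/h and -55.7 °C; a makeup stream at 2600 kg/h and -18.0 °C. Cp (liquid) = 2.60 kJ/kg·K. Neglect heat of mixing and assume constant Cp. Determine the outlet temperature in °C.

Energy balance with Q = 0: Σ ṁᵢCp,ᵢ(T_out − Tᵢ) = 0
T_out = Σ ṁᵢCp,ᵢTᵢ / Σ ṁᵢCp,ᵢ
      = -435620 / 12821 = -33.978 °C

T_out = -34.0 °C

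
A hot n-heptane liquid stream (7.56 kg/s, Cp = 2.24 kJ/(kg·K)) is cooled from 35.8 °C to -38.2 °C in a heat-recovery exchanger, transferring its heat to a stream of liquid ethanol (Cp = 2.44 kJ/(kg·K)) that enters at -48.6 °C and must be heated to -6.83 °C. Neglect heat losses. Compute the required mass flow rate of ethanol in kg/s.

ṁ_c = 12.3 kg/s

Heat released by hot stream: Q = 7.56 × 2.24 × (35.8 − -38.2) = 1253.1 kJ/s
Energy balance on cold side (adiabatic exchanger): Q = ṁ_c·Cp_c·(T_c,out − T_c,in)
ṁ_c = 1253.1 / [2.44 × (-6.83 − -48.6)] = 12.296 kg/s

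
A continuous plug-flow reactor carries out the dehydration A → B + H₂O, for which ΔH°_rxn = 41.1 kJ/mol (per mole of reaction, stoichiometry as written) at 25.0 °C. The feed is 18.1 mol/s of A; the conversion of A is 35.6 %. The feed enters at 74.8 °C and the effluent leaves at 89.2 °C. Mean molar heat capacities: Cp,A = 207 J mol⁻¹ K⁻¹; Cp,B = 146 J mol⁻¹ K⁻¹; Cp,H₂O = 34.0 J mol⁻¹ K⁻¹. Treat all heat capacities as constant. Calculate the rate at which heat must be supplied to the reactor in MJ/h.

Q_in = 1110 MJ/h

Extent of reaction ξ = 0.356 × 18.1 = 6.4436 mol/s
Reaction term: ξ·ΔH°_rxn = 6.4436 × 41.1 = 264.83 kJ/s
Sensible, feed 74.8→25 °C: -186.59 kJ/s
Outlet flows (mol/s): A 11.656, B 6.4436, H₂O 6.4436
Sensible, products 25→89.2 °C: 229.37 kJ/s
Q = ΔH = 307.62 kJ/s = 307.62 kW
Heat supplied = 1107.4 MJ/h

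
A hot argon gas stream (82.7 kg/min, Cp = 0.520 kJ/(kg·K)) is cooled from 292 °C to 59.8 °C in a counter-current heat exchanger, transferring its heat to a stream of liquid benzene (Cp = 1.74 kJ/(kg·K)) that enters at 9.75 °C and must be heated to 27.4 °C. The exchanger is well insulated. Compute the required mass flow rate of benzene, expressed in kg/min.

Heat released by hot stream: Q = 82.7 × 0.520 × (292 − 59.8) = 9985.5 kJ/min
Energy balance on cold side (adiabatic exchanger): Q = ṁ_c·Cp_c·(T_c,out − T_c,in)
ṁ_c = 9985.5 / [1.74 × (27.4 − 9.75)] = 325.15 kg/min

ṁ_c = 325 kg/min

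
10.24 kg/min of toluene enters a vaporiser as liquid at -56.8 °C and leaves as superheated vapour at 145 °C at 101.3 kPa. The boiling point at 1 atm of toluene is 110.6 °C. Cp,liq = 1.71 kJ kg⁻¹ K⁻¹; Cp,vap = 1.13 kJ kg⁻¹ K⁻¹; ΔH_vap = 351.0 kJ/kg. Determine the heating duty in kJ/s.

liquid -56.8→110.6 °C: 286.25 kJ/kg
vaporisation at 110.6 °C: 351 kJ/kg
vapour 110.6→145 °C: 38.872 kJ/kg
Δh = 286.25 + 351 + 38.872 = 676.13 kJ/kg
Q = ṁ·Δh = 10.24 kg/min × 676.13 kJ/kg = 6923.5 kJ/min
|Q| = 115.39 kW

Q = 115 kJ/s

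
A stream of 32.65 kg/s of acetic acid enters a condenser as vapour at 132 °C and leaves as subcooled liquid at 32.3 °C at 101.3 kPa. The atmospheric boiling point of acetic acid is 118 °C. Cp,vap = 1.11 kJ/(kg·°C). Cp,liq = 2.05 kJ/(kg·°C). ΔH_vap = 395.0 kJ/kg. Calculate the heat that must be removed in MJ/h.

vapour 132→118 °C: -15.54 kJ/kg
condensation at 118 °C: -395 kJ/kg
liquid 118→32.3 °C: -175.69 kJ/kg
Δh = -15.54 + -395 + -175.69 = -586.23 kJ/kg
Q = ṁ·Δh = 32.65 kg/s × -586.23 kJ/kg = -19140 kJ/s
|Q| = 19140 kW = 68905 MJ/h

Q_c = 68900 MJ/h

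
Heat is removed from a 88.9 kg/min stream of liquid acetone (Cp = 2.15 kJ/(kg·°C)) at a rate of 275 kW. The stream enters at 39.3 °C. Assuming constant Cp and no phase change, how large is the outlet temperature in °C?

Q = 275 kW = 16500 kJ/min
ΔT = Q/(ṁ·Cp) = 16500/(88.9×2.15) = 86.326 K
T_out = 39.3 − 86.326 = -47.026 °C

T_out = -47.0 °C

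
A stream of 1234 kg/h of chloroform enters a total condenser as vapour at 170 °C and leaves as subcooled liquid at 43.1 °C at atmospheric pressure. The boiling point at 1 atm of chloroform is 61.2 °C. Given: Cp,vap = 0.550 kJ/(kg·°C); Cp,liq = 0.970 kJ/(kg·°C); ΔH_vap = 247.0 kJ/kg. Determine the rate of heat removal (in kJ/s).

Q_c = 111 kJ/s

vapour 170→61.2 °C: -59.84 kJ/kg
condensation at 61.2 °C: -247 kJ/kg
liquid 61.2→43.1 °C: -17.557 kJ/kg
Δh = -59.84 + -247 + -17.557 = -324.4 kJ/kg
Q = ṁ·Δh = 1234 kg/h × -324.4 kJ/kg = -400310 kJ/h
|Q| = 111.2 kW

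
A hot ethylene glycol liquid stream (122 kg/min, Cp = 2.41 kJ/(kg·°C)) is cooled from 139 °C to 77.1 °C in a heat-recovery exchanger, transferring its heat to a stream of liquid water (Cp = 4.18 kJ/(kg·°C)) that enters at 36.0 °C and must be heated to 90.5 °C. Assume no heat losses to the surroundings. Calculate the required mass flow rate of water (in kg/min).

ṁ_c = 79.9 kg/min

Heat released by hot stream: Q = 122 × 2.41 × (139 − 77.1) = 18200 kJ/min
Energy balance on cold side (adiabatic exchanger): Q = ṁ_c·Cp_c·(T_c,out − T_c,in)
ṁ_c = 18200 / [4.18 × (90.5 − 36.0)] = 79.89 kg/min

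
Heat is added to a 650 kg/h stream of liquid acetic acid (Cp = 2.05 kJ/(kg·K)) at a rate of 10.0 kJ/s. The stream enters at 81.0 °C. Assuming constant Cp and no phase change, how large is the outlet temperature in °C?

Q = 10.0 kJ/s = 36000 kJ/h
ΔT = Q/(ṁ·Cp) = 36000/(650×2.05) = 27.017 K
T_out = 81.0 + 27.017 = 108.02 °C

T_out = 108 °C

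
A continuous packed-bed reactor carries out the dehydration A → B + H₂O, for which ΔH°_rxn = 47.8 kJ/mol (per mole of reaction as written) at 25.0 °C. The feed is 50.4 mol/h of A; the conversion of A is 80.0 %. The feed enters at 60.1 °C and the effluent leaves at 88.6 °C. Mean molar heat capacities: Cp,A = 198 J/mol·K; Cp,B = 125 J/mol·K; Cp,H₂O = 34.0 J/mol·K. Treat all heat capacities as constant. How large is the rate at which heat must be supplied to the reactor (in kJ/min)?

Extent of reaction ξ = 0.800 × 50.4 = 40.32 mol/h
Reaction term: ξ·ΔH°_rxn = 40.32 × 47.8 = 1927.3 kJ/h
Sensible, feed 60.1→25 °C: -350.27 kJ/h
Outlet flows (mol/h): A 10.08, B 40.32, H₂O 40.32
Sensible, products 25→88.6 °C: 534.67 kJ/h
Q = ΔH = 2111.7 kJ/h = 0.58658 kW
Heat supplied = 35.195 kJ/min

Q_in = 35.2 kJ/min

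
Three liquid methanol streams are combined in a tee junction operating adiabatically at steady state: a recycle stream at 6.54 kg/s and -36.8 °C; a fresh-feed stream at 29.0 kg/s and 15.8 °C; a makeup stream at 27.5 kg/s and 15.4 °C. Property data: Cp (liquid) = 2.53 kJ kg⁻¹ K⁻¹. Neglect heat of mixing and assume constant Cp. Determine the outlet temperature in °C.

T_out = 10.2 °C

Energy balance with Q = 0: Σ ṁᵢCp,ᵢ(T_out − Tᵢ) = 0
Σ ṁᵢCp,ᵢTᵢ = 6.54×2.53×-36.8 + 29.0×2.53×15.8 + 27.5×2.53×15.4 = 1621.8
Σ ṁᵢCp,ᵢ = 6.54×2.53 + 29.0×2.53 + 27.5×2.53 = 159.49
T_out = 1621.8 / 159.49 = 10.169 °C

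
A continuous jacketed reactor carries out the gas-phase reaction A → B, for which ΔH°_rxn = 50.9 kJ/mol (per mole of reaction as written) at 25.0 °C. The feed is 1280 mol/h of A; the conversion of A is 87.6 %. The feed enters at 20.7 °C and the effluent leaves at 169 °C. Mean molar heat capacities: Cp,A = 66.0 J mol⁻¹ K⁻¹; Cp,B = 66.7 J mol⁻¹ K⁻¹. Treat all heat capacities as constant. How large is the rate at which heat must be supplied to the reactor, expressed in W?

Extent of reaction ξ = 0.876 × 1280 = 1121.3 mol/h
Reaction term: ξ·ΔH°_rxn = 1121.3 × 50.9 = 57073 kJ/h
Sensible, feed 20.7→25 °C: 363.26 kJ/h
Outlet flows (mol/h): A 158.72, B 1121.3
Sensible, products 25→169 °C: 12278 kJ/h
Q = ΔH = 69715 kJ/h = 19.365 kW
Heat supplied = 19365 W

Q_in = 19400 W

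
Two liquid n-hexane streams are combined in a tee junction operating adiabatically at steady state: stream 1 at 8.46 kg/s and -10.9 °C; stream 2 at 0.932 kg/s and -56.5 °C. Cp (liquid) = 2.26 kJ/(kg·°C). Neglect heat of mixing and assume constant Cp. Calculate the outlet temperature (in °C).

Adiabatic, steady state ⇒ Σ ṁᵢCp,ᵢ(T_out − Tᵢ) = 0
T_out = Σ ṁᵢCp,ᵢTᵢ / Σ ṁᵢCp,ᵢ
      = -327.41 / 21.226 = -15.425 °C

T_out = -15.4 °C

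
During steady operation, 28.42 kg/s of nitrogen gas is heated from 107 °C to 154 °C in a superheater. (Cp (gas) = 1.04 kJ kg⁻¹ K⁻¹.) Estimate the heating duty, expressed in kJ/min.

Q = ṁ·Cp·ΔT = 28.42 × 1.04 × (154 − 107) = 1389.2 kJ/s
Heating duty = 83350 kJ/min

Q = 83400 kJ/min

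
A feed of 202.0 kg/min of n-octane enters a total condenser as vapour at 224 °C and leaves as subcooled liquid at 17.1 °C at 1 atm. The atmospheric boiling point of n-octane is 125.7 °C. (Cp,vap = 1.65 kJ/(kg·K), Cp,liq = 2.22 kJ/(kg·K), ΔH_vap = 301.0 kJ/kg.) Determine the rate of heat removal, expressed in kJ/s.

vapour 224→125.7 °C: -162.19 kJ/kg
condensation at 125.7 °C: -301 kJ/kg
liquid 125.7→17.1 °C: -241.09 kJ/kg
Δh = -162.19 + -301 + -241.09 = -704.29 kJ/kg
Q = ṁ·Δh = 202.0 kg/min × -704.29 kJ/kg = -142270 kJ/min
|Q| = 2371.1 kW

Q_c = 2370 kJ/s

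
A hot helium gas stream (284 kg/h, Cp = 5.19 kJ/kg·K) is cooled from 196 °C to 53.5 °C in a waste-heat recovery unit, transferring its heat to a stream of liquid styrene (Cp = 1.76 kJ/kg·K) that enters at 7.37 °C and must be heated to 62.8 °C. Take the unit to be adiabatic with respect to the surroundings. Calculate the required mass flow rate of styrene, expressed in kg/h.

Heat released by hot stream: Q = 284 × 5.19 × (196 − 53.5) = 210040 kJ/h
Energy balance on cold side (adiabatic exchanger): Q = ṁ_c·Cp_c·(T_c,out − T_c,in)
ṁ_c = 210040 / [1.76 × (62.8 − 7.37)] = 2153 kg/h

ṁ_c = 2150 kg/h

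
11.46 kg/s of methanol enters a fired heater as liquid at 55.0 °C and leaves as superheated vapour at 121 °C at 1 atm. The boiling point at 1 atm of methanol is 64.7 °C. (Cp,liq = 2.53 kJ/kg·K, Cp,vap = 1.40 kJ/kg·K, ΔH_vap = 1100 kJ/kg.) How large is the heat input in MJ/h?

Q = 49600 MJ/h

liquid 55.0→64.7 °C: 24.541 kJ/kg
vaporisation at 64.7 °C: 1100 kJ/kg
vapour 64.7→121 °C: 78.82 kJ/kg
Δh = 24.541 + 1100 + 78.82 = 1203.4 kJ/kg
Q = ṁ·Δh = 11.46 kg/s × 1203.4 kJ/kg = 13791 kJ/s
|Q| = 13791 kW = 49646 MJ/h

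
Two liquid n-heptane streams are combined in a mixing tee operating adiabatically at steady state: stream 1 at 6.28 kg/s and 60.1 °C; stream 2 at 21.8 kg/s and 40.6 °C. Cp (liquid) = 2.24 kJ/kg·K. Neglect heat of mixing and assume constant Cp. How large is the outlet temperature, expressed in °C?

No heat crosses the boundary, so H_out = H_in.
Σ ṁᵢCp,ᵢTᵢ = 6.28×2.24×60.1 + 21.8×2.24×40.6 = 2828
Σ ṁᵢCp,ᵢ = 6.28×2.24 + 21.8×2.24 = 62.899
T_out = 2828 / 62.899 = 44.961 °C

T_out = 45.0 °C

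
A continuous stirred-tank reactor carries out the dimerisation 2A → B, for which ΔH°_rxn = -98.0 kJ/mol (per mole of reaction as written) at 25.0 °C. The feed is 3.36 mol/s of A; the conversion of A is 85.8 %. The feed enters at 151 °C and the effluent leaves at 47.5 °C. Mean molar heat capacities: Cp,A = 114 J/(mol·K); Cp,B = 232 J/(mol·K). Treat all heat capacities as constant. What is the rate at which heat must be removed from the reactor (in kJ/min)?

Q_out = 10800 kJ/min

Extent of reaction ξ = 0.858 × 3.36 / 2 = 1.4414 mol/s
Reaction term: ξ·ΔH°_rxn = 1.4414 × -98.0 = -141.26 kJ/s
Sensible, feed 151→25 °C: -48.263 kJ/s
Outlet flows (mol/s): A 0.47712, B 1.4414
Sensible, products 25→47.5 °C: 8.7481 kJ/s
Q = ΔH = -180.78 kJ/s = -180.78 kW
Heat removed = 10847 kJ/min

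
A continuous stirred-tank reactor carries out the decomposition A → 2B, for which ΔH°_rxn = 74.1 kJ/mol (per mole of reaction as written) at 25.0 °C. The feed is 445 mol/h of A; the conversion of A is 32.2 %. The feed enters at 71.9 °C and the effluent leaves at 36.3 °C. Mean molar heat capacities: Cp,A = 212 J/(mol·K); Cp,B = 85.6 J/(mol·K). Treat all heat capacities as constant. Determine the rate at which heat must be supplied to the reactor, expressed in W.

Q_in = 2000 W

Extent of reaction ξ = 0.322 × 445 = 143.29 mol/h
Reaction term: ξ·ΔH°_rxn = 143.29 × 74.1 = 10618 kJ/h
Sensible, feed 71.9→25 °C: -4424.5 kJ/h
Outlet flows (mol/h): A 301.71, B 286.58
Sensible, products 25→36.3 °C: 999.98 kJ/h
Q = ΔH = 7193.2 kJ/h = 1.9981 kW
Heat supplied = 1998.1 W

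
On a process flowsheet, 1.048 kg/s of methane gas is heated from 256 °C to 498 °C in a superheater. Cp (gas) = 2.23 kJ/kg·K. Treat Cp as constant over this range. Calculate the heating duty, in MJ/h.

Q = ṁ·Cp·ΔT = 1.048 × 2.23 × (498 − 256) = 565.56 kJ/s
Heating duty = 2036 MJ/h

Q = 2040 MJ/h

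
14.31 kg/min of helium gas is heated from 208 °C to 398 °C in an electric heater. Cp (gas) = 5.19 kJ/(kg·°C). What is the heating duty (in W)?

Q = ṁ·Cp·ΔT = 14.31 × 5.19 × (398 − 208) = 14111 kJ/min
Converting: 14111 / 60 s = 235.18 kW
Heating duty = 235180 W

Q = 235000 W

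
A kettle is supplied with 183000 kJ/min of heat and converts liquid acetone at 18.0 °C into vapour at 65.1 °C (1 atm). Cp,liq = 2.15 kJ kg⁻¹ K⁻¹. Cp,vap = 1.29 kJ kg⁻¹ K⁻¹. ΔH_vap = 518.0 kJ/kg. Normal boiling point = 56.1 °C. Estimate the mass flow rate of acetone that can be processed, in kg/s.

Δh = 2.15×(56.1−18.0) + 518.0 + 1.29×(65.1−56.1) = 611.52 kJ/kg
Q = 183000 kJ/min = 3050 kJ/s = 3050 kJ/s
ṁ = Q/Δh = 3050 / 611.52 = 4.9875 kg/s

ṁ = 4.99 kg/s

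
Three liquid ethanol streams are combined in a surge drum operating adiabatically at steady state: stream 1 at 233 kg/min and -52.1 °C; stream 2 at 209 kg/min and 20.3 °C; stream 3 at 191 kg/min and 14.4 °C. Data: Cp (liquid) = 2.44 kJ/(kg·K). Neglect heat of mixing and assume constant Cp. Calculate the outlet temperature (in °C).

T_out = -8.13 °C

Adiabatic, steady state ⇒ Σ ṁᵢCp,ᵢ(T_out − Tᵢ) = 0
Σ ṁᵢCp,ᵢTᵢ = 233×2.44×-52.1 + 209×2.44×20.3 + 191×2.44×14.4 = -12557
Σ ṁᵢCp,ᵢ = 233×2.44 + 209×2.44 + 191×2.44 = 1544.5
T_out = -12557 / 1544.5 = -8.1299 °C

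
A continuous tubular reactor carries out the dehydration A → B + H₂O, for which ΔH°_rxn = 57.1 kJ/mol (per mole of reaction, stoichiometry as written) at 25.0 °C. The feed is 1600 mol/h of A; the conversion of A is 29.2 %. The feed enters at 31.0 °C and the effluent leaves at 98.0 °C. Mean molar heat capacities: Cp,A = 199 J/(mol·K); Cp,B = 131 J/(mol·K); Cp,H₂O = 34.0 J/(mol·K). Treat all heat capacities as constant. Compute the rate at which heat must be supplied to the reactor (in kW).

Extent of reaction ξ = 0.292 × 1600 = 467.2 mol/h
Reaction term: ξ·ΔH°_rxn = 467.2 × 57.1 = 26677 kJ/h
Sensible, feed 31.0→25 °C: -1910.4 kJ/h
Outlet flows (mol/h): A 1132.8, B 467.2, H₂O 467.2
Sensible, products 25→98.0 °C: 22084 kJ/h
Q = ΔH = 46850 kJ/h = 13.014 kW
Heat supplied = 13.014 kW

Q_in = 13.0 kW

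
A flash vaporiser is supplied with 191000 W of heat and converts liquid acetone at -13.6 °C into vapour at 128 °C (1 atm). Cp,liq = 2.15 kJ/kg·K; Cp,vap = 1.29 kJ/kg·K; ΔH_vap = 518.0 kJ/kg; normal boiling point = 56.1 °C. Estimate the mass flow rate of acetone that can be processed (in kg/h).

Δh = 2.15×(56.1−-13.6) + 518.0 + 1.29×(128−56.1) = 760.61 kJ/kg
Q = 191000 W = 191 kJ/s = 687600 kJ/h
ṁ = Q/Δh = 687600 / 760.61 = 904.02 kg/h

ṁ = 904 kg/h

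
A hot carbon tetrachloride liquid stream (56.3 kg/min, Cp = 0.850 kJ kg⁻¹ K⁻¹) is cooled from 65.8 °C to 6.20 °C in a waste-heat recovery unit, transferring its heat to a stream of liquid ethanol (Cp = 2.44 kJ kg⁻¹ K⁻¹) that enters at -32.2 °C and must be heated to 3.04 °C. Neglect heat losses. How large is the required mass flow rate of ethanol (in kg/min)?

Heat released by hot stream: Q = 56.3 × 0.850 × (65.8 − 6.20) = 2852.2 kJ/min
Energy balance on cold side (adiabatic exchanger): Q = ṁ_c·Cp_c·(T_c,out − T_c,in)
ṁ_c = 2852.2 / [2.44 × (3.04 − -32.2)] = 33.17 kg/min

ṁ_c = 33.2 kg/min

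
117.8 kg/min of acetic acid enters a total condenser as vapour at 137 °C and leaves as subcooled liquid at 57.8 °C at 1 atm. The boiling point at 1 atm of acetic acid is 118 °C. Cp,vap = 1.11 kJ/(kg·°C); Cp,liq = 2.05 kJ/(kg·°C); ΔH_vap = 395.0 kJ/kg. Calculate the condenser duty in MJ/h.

Q_c = 3810 MJ/h

vapour 137→118 °C: -21.09 kJ/kg
condensation at 118 °C: -395 kJ/kg
liquid 118→57.8 °C: -123.41 kJ/kg
Δh = -21.09 + -395 + -123.41 = -539.5 kJ/kg
Q = ṁ·Δh = 117.8 kg/min × -539.5 kJ/kg = -63553 kJ/min
|Q| = 1059.2 kW = 3813.2 MJ/h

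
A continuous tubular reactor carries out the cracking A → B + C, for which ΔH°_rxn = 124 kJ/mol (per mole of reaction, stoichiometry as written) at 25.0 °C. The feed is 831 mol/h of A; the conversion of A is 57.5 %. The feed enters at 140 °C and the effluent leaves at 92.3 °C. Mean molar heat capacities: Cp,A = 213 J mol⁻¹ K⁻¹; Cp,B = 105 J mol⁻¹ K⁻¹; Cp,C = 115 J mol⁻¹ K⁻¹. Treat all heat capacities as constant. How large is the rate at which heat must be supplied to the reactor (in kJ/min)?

Q_in = 851 kJ/min

Extent of reaction ξ = 0.575 × 831 = 477.82 mol/h
Reaction term: ξ·ΔH°_rxn = 477.82 × 124 = 59250 kJ/h
Sensible, feed 140→25 °C: -20355 kJ/h
Outlet flows (mol/h): A 353.18, B 477.82, C 477.82
Sensible, products 25→92.3 °C: 12137 kJ/h
Q = ΔH = 51032 kJ/h = 14.176 kW
Heat supplied = 850.54 kJ/min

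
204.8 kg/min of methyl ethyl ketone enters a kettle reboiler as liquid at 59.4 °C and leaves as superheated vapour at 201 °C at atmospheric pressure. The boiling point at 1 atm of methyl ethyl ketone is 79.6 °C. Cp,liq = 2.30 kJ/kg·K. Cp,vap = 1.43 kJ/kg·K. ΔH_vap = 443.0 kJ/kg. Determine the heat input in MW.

liquid 59.4→79.6 °C: 46.46 kJ/kg
vaporisation at 79.6 °C: 443 kJ/kg
vapour 79.6→201 °C: 173.6 kJ/kg
Δh = 46.46 + 443 + 173.6 = 663.06 kJ/kg
Q = ṁ·Δh = 204.8 kg/min × 663.06 kJ/kg = 135800 kJ/min
|Q| = 2263.3 kW = 2.2633 MW

Q = 2.26 MW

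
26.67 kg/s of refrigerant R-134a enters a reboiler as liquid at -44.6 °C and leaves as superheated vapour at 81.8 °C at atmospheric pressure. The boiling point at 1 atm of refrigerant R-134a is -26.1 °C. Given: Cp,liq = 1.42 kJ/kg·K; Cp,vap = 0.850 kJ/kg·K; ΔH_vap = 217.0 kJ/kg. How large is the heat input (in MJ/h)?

Q = 32200 MJ/h

liquid -44.6→-26.1 °C: 26.27 kJ/kg
vaporisation at -26.1 °C: 217 kJ/kg
vapour -26.1→81.8 °C: 91.715 kJ/kg
Δh = 26.27 + 217 + 91.715 = 334.99 kJ/kg
Q = ṁ·Δh = 26.67 kg/s × 334.99 kJ/kg = 8934 kJ/s
|Q| = 8934 kW = 32163 MJ/h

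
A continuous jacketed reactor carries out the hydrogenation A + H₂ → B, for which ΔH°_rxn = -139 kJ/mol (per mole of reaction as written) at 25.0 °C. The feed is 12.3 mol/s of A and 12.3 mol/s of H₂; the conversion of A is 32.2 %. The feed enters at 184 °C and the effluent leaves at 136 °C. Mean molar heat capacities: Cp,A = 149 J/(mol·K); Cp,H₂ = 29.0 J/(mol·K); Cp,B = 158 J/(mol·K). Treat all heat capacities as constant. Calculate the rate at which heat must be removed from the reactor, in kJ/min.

Q_out = 39900 kJ/min

Extent of reaction ξ = 0.322 × 12.3 = 3.9606 mol/s
Reaction term: ξ·ΔH°_rxn = 3.9606 × -139 = -550.52 kJ/s
Sensible, feed 184→25 °C: -348.11 kJ/s
Outlet flows (mol/s): A 8.3394, H₂ 8.3394, B 3.9606
Sensible, products 25→136 °C: 234.23 kJ/s
Q = ΔH = -664.41 kJ/s = -664.41 kW
Heat removed = 39864 kJ/min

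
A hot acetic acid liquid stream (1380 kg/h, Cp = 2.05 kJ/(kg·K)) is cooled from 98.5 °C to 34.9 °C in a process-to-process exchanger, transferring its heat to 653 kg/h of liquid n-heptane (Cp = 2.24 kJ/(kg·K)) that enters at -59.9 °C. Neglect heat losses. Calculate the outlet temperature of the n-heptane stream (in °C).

T_c,out = 63.1 °C

Heat released by hot stream: Q = 1380 × 2.05 × (98.5 − 34.9) = 179920 kJ/h
Energy balance on cold side (adiabatic exchanger): Q = ṁ_c·Cp_c·(T_c,out − T_c,in)
T_c,out = -59.9 + 179920/(653 × 2.24) = 63.107 °C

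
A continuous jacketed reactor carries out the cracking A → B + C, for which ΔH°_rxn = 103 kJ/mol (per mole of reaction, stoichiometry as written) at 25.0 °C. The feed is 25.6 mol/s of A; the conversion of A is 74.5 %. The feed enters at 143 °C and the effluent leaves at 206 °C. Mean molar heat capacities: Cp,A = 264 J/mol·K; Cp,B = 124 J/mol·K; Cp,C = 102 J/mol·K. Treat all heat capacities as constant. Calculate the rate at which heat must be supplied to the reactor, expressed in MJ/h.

Extent of reaction ξ = 0.745 × 25.6 = 19.072 mol/s
Reaction term: ξ·ΔH°_rxn = 19.072 × 103 = 1964.4 kJ/s
Sensible, feed 143→25 °C: -797.49 kJ/s
Outlet flows (mol/s): A 6.528, B 19.072, C 19.072
Sensible, products 25→206 °C: 1092.1 kJ/s
Q = ΔH = 2259 kJ/s = 2259 kW
Heat supplied = 8132.5 MJ/h

Q_in = 8130 MJ/h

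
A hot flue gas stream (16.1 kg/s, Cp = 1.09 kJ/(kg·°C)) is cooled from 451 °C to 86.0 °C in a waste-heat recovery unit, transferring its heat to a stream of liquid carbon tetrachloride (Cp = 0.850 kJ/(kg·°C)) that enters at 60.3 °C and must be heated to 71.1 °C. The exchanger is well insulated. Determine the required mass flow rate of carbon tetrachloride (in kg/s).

ṁ_c = 698 kg/s

Heat released by hot stream: Q = 16.1 × 1.09 × (451 − 86.0) = 6405.4 kJ/s
Energy balance on cold side (adiabatic exchanger): Q = ṁ_c·Cp_c·(T_c,out − T_c,in)
ṁ_c = 6405.4 / [0.850 × (71.1 − 60.3)] = 697.75 kg/s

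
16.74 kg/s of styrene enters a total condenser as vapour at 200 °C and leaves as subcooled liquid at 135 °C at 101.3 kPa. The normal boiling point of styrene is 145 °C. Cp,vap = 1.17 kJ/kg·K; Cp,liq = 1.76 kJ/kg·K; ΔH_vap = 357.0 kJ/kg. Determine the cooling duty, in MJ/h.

vapour 200→145 °C: -64.35 kJ/kg
condensation at 145 °C: -357 kJ/kg
liquid 145→135 °C: -17.6 kJ/kg
Δh = -64.35 + -357 + -17.6 = -438.95 kJ/kg
Q = ṁ·Δh = 16.74 kg/s × -438.95 kJ/kg = -7348 kJ/s
|Q| = 7348 kW = 26453 MJ/h

Q_c = 26500 MJ/h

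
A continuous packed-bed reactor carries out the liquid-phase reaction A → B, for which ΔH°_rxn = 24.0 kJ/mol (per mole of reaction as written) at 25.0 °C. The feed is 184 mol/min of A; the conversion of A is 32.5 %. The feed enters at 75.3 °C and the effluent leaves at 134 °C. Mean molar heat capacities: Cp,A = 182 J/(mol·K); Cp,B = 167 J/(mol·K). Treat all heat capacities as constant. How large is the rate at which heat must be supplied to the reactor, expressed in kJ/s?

Q_in = 55.1 kJ/s

Extent of reaction ξ = 0.325 × 184 = 59.8 mol/min
Reaction term: ξ·ΔH°_rxn = 59.8 × 24.0 = 1435.2 kJ/min
Sensible, feed 75.3→25 °C: -1684.4 kJ/min
Outlet flows (mol/min): A 124.2, B 59.8
Sensible, products 25→134 °C: 3552.4 kJ/min
Q = ΔH = 3303.2 kJ/min = 55.053 kW
Heat supplied = 55.053 kJ/s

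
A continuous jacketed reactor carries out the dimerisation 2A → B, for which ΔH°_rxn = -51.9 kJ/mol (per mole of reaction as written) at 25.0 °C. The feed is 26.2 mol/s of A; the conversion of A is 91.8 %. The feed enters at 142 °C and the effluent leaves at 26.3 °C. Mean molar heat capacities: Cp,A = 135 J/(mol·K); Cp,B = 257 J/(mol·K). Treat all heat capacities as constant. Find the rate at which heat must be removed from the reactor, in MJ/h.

Extent of reaction ξ = 0.918 × 26.2 / 2 = 12.026 mol/s
Reaction term: ξ·ΔH°_rxn = 12.026 × -51.9 = -624.14 kJ/s
Sensible, feed 142→25 °C: -413.83 kJ/s
Outlet flows (mol/s): A 2.1484, B 12.026
Sensible, products 25→26.3 °C: 4.3949 kJ/s
Q = ΔH = -1033.6 kJ/s = -1033.6 kW
Heat removed = 3720.9 MJ/h

Q_out = 3720 MJ/h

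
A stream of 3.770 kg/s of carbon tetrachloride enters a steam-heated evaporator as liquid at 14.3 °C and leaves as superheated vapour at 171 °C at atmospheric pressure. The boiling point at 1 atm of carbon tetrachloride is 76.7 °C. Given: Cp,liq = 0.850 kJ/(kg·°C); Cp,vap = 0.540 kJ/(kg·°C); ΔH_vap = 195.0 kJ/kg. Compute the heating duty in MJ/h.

Q = 4060 MJ/h

liquid 14.3→76.7 °C: 53.04 kJ/kg
vaporisation at 76.7 °C: 195 kJ/kg
vapour 76.7→171 °C: 50.922 kJ/kg
Δh = 53.04 + 195 + 50.922 = 298.96 kJ/kg
Q = ṁ·Δh = 3.770 kg/s × 298.96 kJ/kg = 1127.1 kJ/s
|Q| = 1127.1 kW = 4057.5 MJ/h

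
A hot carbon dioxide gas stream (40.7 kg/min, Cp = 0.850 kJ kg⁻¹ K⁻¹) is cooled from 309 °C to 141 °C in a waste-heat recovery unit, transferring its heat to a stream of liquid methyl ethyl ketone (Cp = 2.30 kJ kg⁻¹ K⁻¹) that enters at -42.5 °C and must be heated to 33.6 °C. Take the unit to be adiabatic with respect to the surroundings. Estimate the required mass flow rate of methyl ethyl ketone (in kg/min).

Heat released by hot stream: Q = 40.7 × 0.850 × (309 − 141) = 5812 kJ/min
Energy balance on cold side (adiabatic exchanger): Q = ṁ_c·Cp_c·(T_c,out − T_c,in)
ṁ_c = 5812 / [2.30 × (33.6 − -42.5)] = 33.206 kg/min

ṁ_c = 33.2 kg/min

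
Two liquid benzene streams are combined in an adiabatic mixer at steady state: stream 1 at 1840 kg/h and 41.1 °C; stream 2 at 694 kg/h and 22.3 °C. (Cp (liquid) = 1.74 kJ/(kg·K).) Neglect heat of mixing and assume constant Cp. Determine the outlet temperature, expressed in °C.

Adiabatic, steady state ⇒ Σ ṁᵢCp,ᵢ(T_out − Tᵢ) = 0
T_out = Σ ṁᵢCp,ᵢTᵢ / Σ ṁᵢCp,ᵢ
      = 158510 / 4409.2 = 35.951 °C

T_out = 36.0 °C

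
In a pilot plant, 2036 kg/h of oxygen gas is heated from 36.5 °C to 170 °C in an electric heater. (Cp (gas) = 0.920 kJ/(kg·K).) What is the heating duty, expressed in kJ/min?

Q = ṁ·Cp·ΔT = 2036 × 0.920 × (170 − 36.5) = 250060 kJ/h
Converting: 250060 / 3600 s = 69.462 kW
Heating duty = 4167.7 kJ/min

Q = 4170 kJ/min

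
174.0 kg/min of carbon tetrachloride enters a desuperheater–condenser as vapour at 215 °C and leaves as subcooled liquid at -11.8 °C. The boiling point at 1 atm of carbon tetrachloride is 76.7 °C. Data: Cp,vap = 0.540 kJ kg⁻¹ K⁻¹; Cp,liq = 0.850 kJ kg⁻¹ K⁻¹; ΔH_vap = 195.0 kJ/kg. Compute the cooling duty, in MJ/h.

vapour 215→76.7 °C: -74.682 kJ/kg
condensation at 76.7 °C: -195 kJ/kg
liquid 76.7→-11.8 °C: -75.225 kJ/kg
Δh = -74.682 + -195 + -75.225 = -344.91 kJ/kg
Q = ṁ·Δh = 174.0 kg/min × -344.91 kJ/kg = -60014 kJ/min
|Q| = 1000.2 kW = 3600.8 MJ/h

Q_c = 3600 MJ/h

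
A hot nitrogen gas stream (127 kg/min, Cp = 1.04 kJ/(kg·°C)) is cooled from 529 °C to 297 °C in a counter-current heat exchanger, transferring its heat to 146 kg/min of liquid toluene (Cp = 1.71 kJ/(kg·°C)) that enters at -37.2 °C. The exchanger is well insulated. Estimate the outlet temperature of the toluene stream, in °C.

T_c,out = 85.5 °C

Heat released by hot stream: Q = 127 × 1.04 × (529 − 297) = 30643 kJ/min
Energy balance on cold side (adiabatic exchanger): Q = ṁ_c·Cp_c·(T_c,out − T_c,in)
T_c,out = -37.2 + 30643/(146 × 1.71) = 85.537 °C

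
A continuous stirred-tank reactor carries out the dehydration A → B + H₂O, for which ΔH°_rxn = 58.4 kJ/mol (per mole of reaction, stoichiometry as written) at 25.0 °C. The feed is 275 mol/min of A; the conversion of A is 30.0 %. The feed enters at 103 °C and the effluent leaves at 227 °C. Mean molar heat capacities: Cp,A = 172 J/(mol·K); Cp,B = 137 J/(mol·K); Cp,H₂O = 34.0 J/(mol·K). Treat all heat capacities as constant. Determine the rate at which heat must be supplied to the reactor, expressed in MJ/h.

Extent of reaction ξ = 0.300 × 275 = 82.5 mol/min
Reaction term: ξ·ΔH°_rxn = 82.5 × 58.4 = 4818 kJ/min
Sensible, feed 103→25 °C: -3689.4 kJ/min
Outlet flows (mol/min): A 192.5, B 82.5, H₂O 82.5
Sensible, products 25→227 °C: 9537.9 kJ/min
Q = ΔH = 10667 kJ/min = 177.78 kW
Heat supplied = 639.99 MJ/h

Q_in = 640 MJ/h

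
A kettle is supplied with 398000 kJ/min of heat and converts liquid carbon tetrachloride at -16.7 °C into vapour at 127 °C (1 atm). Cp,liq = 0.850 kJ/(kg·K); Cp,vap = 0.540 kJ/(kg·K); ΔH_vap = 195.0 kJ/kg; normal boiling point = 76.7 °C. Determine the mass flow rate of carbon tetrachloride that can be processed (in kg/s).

ṁ = 22.0 kg/s

Δh = 0.850×(76.7−-16.7) + 195.0 + 0.540×(127−76.7) = 301.55 kJ/kg
Q = 398000 kJ/min = 6633.3 kJ/s = 6633.3 kJ/s
ṁ = Q/Δh = 6633.3 / 301.55 = 21.997 kg/s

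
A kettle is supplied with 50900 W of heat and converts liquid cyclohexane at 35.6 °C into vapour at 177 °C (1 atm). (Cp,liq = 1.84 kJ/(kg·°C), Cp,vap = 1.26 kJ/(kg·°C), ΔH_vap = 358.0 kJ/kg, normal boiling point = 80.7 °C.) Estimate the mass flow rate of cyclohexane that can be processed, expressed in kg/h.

Δh = 1.84×(80.7−35.6) + 358.0 + 1.26×(177−80.7) = 562.32 kJ/kg
Q = 50900 W = 50.9 kJ/s = 183240 kJ/h
ṁ = Q/Δh = 183240 / 562.32 = 325.86 kg/h

ṁ = 326 kg/h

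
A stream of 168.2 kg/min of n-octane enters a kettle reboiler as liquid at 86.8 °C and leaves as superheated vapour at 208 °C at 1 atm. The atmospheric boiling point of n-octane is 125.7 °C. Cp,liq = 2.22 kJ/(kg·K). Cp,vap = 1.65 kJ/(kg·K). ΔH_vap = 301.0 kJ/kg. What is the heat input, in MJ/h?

liquid 86.8→125.7 °C: 86.358 kJ/kg
vaporisation at 125.7 °C: 301 kJ/kg
vapour 125.7→208 °C: 135.79 kJ/kg
Δh = 86.358 + 301 + 135.79 = 523.15 kJ/kg
Q = ṁ·Δh = 168.2 kg/min × 523.15 kJ/kg = 87994 kJ/min
|Q| = 1466.6 kW = 5279.7 MJ/h

Q = 5280 MJ/h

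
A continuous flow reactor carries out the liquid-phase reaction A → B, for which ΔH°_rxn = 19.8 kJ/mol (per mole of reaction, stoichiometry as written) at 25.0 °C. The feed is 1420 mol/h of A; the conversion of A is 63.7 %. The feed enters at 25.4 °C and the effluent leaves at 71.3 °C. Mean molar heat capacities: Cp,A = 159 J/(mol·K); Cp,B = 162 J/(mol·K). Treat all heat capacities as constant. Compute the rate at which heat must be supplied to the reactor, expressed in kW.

Q_in = 7.89 kW

Extent of reaction ξ = 0.637 × 1420 = 904.54 mol/h
Reaction term: ξ·ΔH°_rxn = 904.54 × 19.8 = 17910 kJ/h
Sensible, feed 25.4→25 °C: -90.312 kJ/h
Outlet flows (mol/h): A 515.46, B 904.54
Sensible, products 25→71.3 °C: 10579 kJ/h
Q = ΔH = 28399 kJ/h = 7.8886 kW
Heat supplied = 7.8886 kW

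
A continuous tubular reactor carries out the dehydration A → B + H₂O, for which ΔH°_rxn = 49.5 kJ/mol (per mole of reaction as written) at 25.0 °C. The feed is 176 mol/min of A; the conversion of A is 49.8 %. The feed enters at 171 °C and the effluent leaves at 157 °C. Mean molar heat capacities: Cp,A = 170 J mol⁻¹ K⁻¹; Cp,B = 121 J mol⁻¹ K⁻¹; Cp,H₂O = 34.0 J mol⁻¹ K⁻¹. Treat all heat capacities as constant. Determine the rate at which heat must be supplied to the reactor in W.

Q_in = 62400 W

Extent of reaction ξ = 0.498 × 176 = 87.648 mol/min
Reaction term: ξ·ΔH°_rxn = 87.648 × 49.5 = 4338.6 kJ/min
Sensible, feed 171→25 °C: -4368.3 kJ/min
Outlet flows (mol/min): A 88.352, B 87.648, H₂O 87.648
Sensible, products 25→157 °C: 3775.9 kJ/min
Q = ΔH = 3746.2 kJ/min = 62.436 kW
Heat supplied = 62436 W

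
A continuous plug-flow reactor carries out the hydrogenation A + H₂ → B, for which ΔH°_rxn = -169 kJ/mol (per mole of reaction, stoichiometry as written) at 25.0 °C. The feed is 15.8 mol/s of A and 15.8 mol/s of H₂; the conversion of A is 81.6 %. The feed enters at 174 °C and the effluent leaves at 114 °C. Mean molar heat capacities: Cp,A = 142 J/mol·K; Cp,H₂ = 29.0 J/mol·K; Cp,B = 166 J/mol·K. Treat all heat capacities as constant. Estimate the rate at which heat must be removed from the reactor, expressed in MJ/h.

Q_out = 8450 MJ/h

Extent of reaction ξ = 0.816 × 15.8 = 12.893 mol/s
Reaction term: ξ·ΔH°_rxn = 12.893 × -169 = -2178.9 kJ/s
Sensible, feed 174→25 °C: -402.57 kJ/s
Outlet flows (mol/s): A 2.9072, H₂ 2.9072, B 12.893
Sensible, products 25→114 °C: 234.72 kJ/s
Q = ΔH = -2346.7 kJ/s = -2346.7 kW
Heat removed = 8448.2 MJ/h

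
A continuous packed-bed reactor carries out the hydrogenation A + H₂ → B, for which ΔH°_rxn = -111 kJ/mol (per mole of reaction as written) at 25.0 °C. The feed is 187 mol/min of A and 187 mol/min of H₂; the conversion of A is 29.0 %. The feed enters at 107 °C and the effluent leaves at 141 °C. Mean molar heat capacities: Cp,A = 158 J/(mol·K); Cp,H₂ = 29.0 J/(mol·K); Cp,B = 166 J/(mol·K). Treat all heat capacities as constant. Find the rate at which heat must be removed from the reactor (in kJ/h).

Q_out = 298000 kJ/h

Extent of reaction ξ = 0.290 × 187 = 54.23 mol/min
Reaction term: ξ·ΔH°_rxn = 54.23 × -111 = -6019.5 kJ/min
Sensible, feed 107→25 °C: -2867.5 kJ/min
Outlet flows (mol/min): A 132.77, H₂ 132.77, B 54.23
Sensible, products 25→141 °C: 3924.3 kJ/min
Q = ΔH = -4962.7 kJ/min = -82.711 kW
Heat removed = 297760 kJ/h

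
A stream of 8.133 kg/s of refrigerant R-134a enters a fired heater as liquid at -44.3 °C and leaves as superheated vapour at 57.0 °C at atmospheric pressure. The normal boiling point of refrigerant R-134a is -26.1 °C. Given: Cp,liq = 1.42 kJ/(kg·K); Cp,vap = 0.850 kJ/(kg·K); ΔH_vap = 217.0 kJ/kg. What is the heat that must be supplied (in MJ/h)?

Q = 9180 MJ/h

liquid -44.3→-26.1 °C: 25.844 kJ/kg
vaporisation at -26.1 °C: 217 kJ/kg
vapour -26.1→57.0 °C: 70.635 kJ/kg
Δh = 25.844 + 217 + 70.635 = 313.48 kJ/kg
Q = ṁ·Δh = 8.133 kg/s × 313.48 kJ/kg = 2549.5 kJ/s
|Q| = 2549.5 kW = 9178.3 MJ/h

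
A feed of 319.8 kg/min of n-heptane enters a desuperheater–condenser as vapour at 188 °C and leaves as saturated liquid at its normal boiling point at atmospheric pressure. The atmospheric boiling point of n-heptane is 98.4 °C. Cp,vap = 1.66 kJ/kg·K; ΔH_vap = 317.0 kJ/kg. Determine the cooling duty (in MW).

Q_c = 2.48 MW

vapour 188→98.4 °C: -148.74 kJ/kg
condensation at 98.4 °C: -317 kJ/kg
Δh = -148.74 + -317 = -465.74 kJ/kg
Q = ṁ·Δh = 319.8 kg/min × -465.74 kJ/kg = -148940 kJ/min
|Q| = 2482.4 kW = 2.4824 MW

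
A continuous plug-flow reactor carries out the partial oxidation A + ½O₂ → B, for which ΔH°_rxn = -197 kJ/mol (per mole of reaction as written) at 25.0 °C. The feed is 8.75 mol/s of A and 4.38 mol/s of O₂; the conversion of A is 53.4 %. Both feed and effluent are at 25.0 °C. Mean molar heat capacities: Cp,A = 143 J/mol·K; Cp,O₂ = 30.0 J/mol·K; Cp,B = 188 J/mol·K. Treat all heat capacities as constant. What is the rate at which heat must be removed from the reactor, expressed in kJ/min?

Q_out = 55200 kJ/min

Extent of reaction ξ = 0.534 × 8.75 = 4.6725 mol/s
Reaction term: ξ·ΔH°_rxn = 4.6725 × -197 = -920.48 kJ/s
Q = ΔH = -920.48 kJ/s = -920.48 kW
Heat removed = 55229 kJ/min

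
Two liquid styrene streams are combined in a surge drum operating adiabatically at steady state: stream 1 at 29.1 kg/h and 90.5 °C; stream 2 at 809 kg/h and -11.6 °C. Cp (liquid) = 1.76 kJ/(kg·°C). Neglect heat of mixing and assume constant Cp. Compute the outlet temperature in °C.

Energy balance with Q = 0: Σ ṁᵢCp,ᵢ(T_out − Tᵢ) = 0
T_out = Σ ṁᵢCp,ᵢTᵢ / Σ ṁᵢCp,ᵢ
      = -11881 / 1475.1 = -8.0549 °C

T_out = -8.05 °C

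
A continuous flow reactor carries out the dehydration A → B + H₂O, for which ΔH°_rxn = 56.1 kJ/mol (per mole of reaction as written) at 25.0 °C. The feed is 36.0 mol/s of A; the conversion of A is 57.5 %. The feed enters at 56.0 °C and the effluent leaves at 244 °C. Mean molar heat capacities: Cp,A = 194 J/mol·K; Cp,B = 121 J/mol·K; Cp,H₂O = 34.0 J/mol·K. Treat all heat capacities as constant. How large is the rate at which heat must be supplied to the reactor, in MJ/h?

Extent of reaction ξ = 0.575 × 36.0 = 20.7 mol/s
Reaction term: ξ·ΔH°_rxn = 20.7 × 56.1 = 1161.3 kJ/s
Sensible, feed 56.0→25 °C: -216.5 kJ/s
Outlet flows (mol/s): A 15.3, B 20.7, H₂O 20.7
Sensible, products 25→244 °C: 1352.7 kJ/s
Q = ΔH = 2297.5 kJ/s = 2297.5 kW
Heat supplied = 8270.9 MJ/h

Q_in = 8270 MJ/h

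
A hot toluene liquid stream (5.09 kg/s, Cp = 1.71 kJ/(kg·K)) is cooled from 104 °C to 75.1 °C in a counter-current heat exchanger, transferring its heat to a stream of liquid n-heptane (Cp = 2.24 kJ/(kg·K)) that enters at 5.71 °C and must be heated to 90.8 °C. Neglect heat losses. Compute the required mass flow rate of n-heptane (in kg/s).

ṁ_c = 1.32 kg/s

Heat released by hot stream: Q = 5.09 × 1.71 × (104 − 75.1) = 251.54 kJ/s
Energy balance on cold side (adiabatic exchanger): Q = ṁ_c·Cp_c·(T_c,out − T_c,in)
ṁ_c = 251.54 / [2.24 × (90.8 − 5.71)] = 1.3197 kg/s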